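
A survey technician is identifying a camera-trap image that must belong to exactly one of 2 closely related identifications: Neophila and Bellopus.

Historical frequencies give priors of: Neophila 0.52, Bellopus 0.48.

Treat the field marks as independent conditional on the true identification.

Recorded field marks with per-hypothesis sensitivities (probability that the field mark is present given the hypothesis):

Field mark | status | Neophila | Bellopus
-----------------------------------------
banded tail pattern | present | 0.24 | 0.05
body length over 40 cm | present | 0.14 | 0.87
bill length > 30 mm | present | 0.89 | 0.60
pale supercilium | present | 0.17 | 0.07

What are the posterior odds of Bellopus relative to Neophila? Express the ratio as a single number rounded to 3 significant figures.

Unnormalized posterior weight (prior times the field mark likelihoods) for each of the two hypotheses:
  Bellopus: 0.48 × 0.05 × 0.87 × 0.60 × 0.07 = 0.00087696
  Neophila: 0.52 × 0.24 × 0.14 × 0.89 × 0.17 = 0.0026435
Posterior odds = 0.00087696 / 0.0026435 ≈ 0.332.

0.332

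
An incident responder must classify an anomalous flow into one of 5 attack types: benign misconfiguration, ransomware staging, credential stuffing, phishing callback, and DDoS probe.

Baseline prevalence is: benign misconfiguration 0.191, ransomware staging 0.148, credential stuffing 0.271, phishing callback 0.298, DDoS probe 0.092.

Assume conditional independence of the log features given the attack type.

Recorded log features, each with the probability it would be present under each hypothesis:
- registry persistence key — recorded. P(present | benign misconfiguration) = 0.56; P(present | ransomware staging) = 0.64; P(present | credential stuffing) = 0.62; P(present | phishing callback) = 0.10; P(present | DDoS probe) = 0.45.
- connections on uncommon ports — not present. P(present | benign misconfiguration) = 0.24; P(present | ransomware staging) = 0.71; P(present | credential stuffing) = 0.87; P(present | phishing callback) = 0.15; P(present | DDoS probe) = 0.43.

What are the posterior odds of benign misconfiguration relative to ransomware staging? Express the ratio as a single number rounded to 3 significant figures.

Posterior odds equal prior odds times the likelihood ratio; only the two competing hypotheses matter (using 1 − P(present | H) for each absent log feature).
  benign misconfiguration: 0.191 × 0.56 × (1 − 0.24) = 0.08129
  ransomware staging: 0.148 × 0.64 × (1 − 0.71) = 0.027469
Posterior odds = 0.08129 / 0.027469 ≈ 2.96.

2.96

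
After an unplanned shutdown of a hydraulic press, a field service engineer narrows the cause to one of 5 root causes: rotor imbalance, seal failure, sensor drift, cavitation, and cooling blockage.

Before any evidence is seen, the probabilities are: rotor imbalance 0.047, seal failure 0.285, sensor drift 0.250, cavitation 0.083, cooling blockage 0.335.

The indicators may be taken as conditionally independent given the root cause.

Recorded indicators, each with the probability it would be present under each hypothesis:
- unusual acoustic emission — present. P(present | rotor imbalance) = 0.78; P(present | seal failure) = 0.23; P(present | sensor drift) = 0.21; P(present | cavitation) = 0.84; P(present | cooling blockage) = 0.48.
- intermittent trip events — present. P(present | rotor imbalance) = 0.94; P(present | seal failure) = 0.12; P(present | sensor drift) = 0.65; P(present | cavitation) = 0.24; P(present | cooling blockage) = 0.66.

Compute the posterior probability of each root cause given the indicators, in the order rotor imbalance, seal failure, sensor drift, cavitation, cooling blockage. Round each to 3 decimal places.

0.173, 0.039, 0.171, 0.084, 0.532

Multiply each prior by the joint likelihood of the indicator pattern:
  rotor imbalance: 0.047 × 0.78 × 0.94 = 0.03446
  seal failure: 0.285 × 0.23 × 0.12 = 0.007866
  sensor drift: 0.250 × 0.21 × 0.65 = 0.034125
  cavitation: 0.083 × 0.84 × 0.24 = 0.016733
  cooling blockage: 0.335 × 0.48 × 0.66 = 0.10613
Normalizing constant Z = 0.03446 + 0.007866 + 0.034125 + 0.016733 + 0.10613 = 0.19931.
P(rotor imbalance | evidence) = 0.03446 / 0.19931 ≈ 0.173
P(seal failure | evidence) = 0.007866 / 0.19931 ≈ 0.039
P(sensor drift | evidence) = 0.034125 / 0.19931 ≈ 0.171
P(cavitation | evidence) = 0.016733 / 0.19931 ≈ 0.084
P(cooling blockage | evidence) = 0.10613 / 0.19931 ≈ 0.532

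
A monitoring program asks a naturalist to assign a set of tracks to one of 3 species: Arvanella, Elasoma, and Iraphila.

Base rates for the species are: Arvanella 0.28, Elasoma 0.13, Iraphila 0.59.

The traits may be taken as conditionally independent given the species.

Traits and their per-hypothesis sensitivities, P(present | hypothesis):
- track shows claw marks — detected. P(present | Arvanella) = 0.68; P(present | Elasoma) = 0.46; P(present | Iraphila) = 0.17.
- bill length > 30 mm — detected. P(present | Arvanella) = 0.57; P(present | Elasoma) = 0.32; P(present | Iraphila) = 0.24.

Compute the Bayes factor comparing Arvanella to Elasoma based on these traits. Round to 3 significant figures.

Joint likelihood of the trait pattern under each hypothesis:
  Arvanella: 0.68 × 0.57 = 0.3876
  Elasoma: 0.46 × 0.32 = 0.1472
Bayes factor = 0.3876 / 0.1472 ≈ 2.63

2.63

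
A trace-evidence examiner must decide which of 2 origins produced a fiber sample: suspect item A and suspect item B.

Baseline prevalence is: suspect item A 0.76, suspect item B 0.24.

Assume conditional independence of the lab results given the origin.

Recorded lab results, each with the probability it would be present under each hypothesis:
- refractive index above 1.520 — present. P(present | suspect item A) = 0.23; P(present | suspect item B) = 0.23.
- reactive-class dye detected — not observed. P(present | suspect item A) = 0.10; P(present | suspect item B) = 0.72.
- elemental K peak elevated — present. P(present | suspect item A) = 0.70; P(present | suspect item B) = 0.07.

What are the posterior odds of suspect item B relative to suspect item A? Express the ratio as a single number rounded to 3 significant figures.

0.00982

Unnormalized posterior weight (prior times the lab result likelihoods) for each of the two hypotheses (using 1 − P(present | H) for each absent lab result):
  suspect item B: 0.24 × 0.23 × (1 − 0.72) × 0.07 = 0.0010819
  suspect item A: 0.76 × 0.23 × (1 − 0.10) × 0.70 = 0.11012
Posterior odds = 0.0010819 / 0.11012 ≈ 0.00982.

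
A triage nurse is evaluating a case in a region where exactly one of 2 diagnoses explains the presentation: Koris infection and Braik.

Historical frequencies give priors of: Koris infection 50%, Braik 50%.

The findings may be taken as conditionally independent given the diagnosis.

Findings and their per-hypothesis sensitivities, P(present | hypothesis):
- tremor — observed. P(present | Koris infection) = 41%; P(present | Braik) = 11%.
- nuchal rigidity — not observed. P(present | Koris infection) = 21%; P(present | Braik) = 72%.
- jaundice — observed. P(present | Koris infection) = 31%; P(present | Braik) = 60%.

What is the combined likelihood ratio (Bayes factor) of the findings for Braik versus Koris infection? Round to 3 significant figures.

The Bayes factor is the ratio of the joint likelihoods of the evidence pattern under the two hypotheses (using 1 − P(present | H) for each absent finding).
  Braik: 0.11 × (1 − 0.72) × 0.60 = 0.01848
  Koris infection: 0.41 × (1 − 0.21) × 0.31 = 0.10041
Bayes factor = 0.01848 / 0.10041 ≈ 0.184

0.184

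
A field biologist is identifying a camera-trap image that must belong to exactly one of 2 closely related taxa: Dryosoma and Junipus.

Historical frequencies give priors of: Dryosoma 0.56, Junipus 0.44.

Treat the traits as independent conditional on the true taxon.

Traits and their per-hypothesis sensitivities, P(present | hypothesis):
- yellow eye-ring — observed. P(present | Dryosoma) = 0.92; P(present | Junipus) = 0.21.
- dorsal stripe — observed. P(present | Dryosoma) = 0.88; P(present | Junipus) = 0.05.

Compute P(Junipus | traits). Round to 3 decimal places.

0.010

By Bayes' rule with conditional independence, the unnormalized weight for each hypothesis is prior × ∏ likelihoods:
  Dryosoma: 0.56 × 0.92 × 0.88 = 0.45338
  Junipus: 0.44 × 0.21 × 0.05 = 0.00462
Marginal likelihood of the evidence = 0.458.
P(Junipus | evidence) = 0.00462 / 0.458 ≈ 0.010.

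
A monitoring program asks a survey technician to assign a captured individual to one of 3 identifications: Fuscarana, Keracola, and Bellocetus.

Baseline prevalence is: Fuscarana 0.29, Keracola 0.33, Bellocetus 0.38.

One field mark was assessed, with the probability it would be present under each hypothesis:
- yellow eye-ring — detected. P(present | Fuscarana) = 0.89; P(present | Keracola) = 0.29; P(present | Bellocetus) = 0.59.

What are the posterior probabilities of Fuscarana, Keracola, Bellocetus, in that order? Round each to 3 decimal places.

For each hypothesis, the unnormalized posterior weight is prior × likelihood:
  Fuscarana: 0.29 × 0.89 = 0.2581
  Keracola: 0.33 × 0.29 = 0.0957
  Bellocetus: 0.38 × 0.59 = 0.2242
Normalizing constant Z = 0.2581 + 0.0957 + 0.2242 = 0.578.
P(Fuscarana | evidence) = 0.2581 / 0.578 ≈ 0.447
P(Keracola | evidence) = 0.0957 / 0.578 ≈ 0.166
P(Bellocetus | evidence) = 0.2242 / 0.578 ≈ 0.388

0.447, 0.166, 0.388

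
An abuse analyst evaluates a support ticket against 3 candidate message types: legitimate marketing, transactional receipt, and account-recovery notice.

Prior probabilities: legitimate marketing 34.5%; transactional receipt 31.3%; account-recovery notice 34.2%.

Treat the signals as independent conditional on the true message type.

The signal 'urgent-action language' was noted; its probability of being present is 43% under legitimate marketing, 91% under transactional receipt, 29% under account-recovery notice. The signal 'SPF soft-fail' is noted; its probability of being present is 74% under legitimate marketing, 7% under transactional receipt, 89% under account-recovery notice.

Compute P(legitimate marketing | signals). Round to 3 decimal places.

0.504

For each hypothesis, the unnormalized posterior weight is prior × product of the signal likelihoods:
  legitimate marketing: 0.345 × 0.43 × 0.74 = 0.10978
  transactional receipt: 0.313 × 0.91 × 0.07 = 0.019938
  account-recovery notice: 0.342 × 0.29 × 0.89 = 0.08827
Marginal likelihood of the evidence = 0.21799.
P(legitimate marketing | evidence) = 0.10978 / 0.21799 ≈ 0.504.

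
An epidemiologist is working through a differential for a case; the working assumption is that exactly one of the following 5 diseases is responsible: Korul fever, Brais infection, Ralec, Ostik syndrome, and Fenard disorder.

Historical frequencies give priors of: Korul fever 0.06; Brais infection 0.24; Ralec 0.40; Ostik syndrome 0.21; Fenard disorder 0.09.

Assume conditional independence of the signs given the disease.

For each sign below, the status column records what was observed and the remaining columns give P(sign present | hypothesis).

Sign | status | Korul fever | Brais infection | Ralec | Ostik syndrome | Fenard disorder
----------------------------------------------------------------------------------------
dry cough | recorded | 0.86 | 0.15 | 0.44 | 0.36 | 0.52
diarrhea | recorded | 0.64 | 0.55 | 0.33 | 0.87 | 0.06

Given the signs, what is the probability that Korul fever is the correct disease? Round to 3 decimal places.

By Bayes' rule with conditional independence, the unnormalized weight for each hypothesis is prior × ∏ likelihoods:
  Korul fever: 0.06 × 0.86 × 0.64 = 0.033024
  Brais infection: 0.24 × 0.15 × 0.55 = 0.0198
  Ralec: 0.40 × 0.44 × 0.33 = 0.05808
  Ostik syndrome: 0.21 × 0.36 × 0.87 = 0.065772
  Fenard disorder: 0.09 × 0.52 × 0.06 = 0.002808
Marginal likelihood of the evidence = 0.17948.
P(Korul fever | evidence) = 0.033024 / 0.17948 ≈ 0.184.

0.184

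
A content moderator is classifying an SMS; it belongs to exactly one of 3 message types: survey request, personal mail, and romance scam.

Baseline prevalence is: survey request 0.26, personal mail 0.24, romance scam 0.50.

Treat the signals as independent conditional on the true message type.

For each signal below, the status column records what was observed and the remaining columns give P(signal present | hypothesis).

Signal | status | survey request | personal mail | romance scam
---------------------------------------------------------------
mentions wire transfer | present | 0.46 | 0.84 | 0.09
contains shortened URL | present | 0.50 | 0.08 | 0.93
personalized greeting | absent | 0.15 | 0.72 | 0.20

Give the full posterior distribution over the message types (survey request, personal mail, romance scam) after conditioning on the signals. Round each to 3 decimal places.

0.572, 0.051, 0.377

For each hypothesis, the unnormalized posterior weight is prior × product of the signal likelihoods (using 1 − P(present | H) for each absent signal):
  survey request: 0.26 × 0.46 × 0.50 × (1 − 0.15) = 0.05083
  personal mail: 0.24 × 0.84 × 0.08 × (1 − 0.72) = 0.0045158
  romance scam: 0.50 × 0.09 × 0.93 × (1 − 0.20) = 0.03348
Marginal likelihood of the evidence = 0.088826.
P(survey request | evidence) = 0.05083 / 0.088826 ≈ 0.572
P(personal mail | evidence) = 0.0045158 / 0.088826 ≈ 0.051
P(romance scam | evidence) = 0.03348 / 0.088826 ≈ 0.377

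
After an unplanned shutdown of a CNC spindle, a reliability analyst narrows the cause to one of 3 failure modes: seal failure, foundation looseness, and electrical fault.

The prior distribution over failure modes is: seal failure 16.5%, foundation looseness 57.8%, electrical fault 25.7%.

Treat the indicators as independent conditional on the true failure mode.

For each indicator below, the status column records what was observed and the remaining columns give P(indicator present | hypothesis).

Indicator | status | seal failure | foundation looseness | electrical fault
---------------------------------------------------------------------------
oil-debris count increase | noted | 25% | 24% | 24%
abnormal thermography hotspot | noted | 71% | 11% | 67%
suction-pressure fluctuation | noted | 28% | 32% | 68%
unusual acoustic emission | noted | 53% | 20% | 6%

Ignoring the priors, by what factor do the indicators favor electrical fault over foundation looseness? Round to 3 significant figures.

3.88

The Bayes factor is the ratio of the joint likelihoods of the indicator pattern under the two hypotheses.
  electrical fault: 0.24 × 0.67 × 0.68 × 0.06 = 0.0065606
  foundation looseness: 0.24 × 0.11 × 0.32 × 0.20 = 0.0016896
Bayes factor = 0.0065606 / 0.0016896 ≈ 3.88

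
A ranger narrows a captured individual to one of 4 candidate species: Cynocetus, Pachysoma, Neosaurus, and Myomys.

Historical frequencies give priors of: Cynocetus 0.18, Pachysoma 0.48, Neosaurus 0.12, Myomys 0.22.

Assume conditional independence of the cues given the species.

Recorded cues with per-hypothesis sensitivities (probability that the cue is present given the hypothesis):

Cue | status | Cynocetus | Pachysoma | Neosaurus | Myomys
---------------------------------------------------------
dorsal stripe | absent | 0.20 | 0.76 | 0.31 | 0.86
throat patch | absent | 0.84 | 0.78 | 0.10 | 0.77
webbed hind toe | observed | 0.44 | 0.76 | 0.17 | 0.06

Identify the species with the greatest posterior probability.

For each hypothesis, the unnormalized posterior weight is prior × product of the cue likelihoods (using 1 − P(present | H) for each absent cue):
  Cynocetus: 0.18 × (1 − 0.20) × (1 − 0.84) × 0.44 = 0.010138
  Pachysoma: 0.48 × (1 − 0.76) × (1 − 0.78) × 0.76 = 0.019261
  Neosaurus: 0.12 × (1 − 0.31) × (1 − 0.10) × 0.17 = 0.012668
  Myomys: 0.22 × (1 − 0.86) × (1 − 0.77) × 0.06 = 0.00042504
Normalizing constant Z = 0.010138 + 0.019261 + 0.012668 + 0.00042504 = 0.042492.
P(Cynocetus | evidence) ≈ 0.010138 / 0.042492 ≈ 0.239
P(Pachysoma | evidence) ≈ 0.019261 / 0.042492 ≈ 0.453
P(Neosaurus | evidence) ≈ 0.012668 / 0.042492 ≈ 0.298
P(Myomys | evidence) ≈ 0.00042504 / 0.042492 ≈ 0.010
The largest is 0.453, so Pachysoma is most probable.

Pachysoma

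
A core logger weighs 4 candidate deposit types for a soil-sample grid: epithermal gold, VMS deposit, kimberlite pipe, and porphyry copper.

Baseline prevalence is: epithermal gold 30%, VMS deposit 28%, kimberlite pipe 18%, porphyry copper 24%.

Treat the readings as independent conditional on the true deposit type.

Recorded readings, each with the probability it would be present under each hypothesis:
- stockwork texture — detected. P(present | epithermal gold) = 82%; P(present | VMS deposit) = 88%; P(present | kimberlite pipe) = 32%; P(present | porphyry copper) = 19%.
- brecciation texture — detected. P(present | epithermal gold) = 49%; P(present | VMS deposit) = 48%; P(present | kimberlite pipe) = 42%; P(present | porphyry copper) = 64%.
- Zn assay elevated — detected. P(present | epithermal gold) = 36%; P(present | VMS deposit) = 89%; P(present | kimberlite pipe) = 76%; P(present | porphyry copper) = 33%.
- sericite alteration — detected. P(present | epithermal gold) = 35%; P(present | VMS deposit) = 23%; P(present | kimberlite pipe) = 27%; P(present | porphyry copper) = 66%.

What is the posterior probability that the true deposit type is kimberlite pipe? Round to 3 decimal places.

0.098

Multiply each prior by the joint likelihood of the reading pattern:
  epithermal gold: 0.30 × 0.82 × 0.49 × 0.36 × 0.35 = 0.015188
  VMS deposit: 0.28 × 0.88 × 0.48 × 0.89 × 0.23 = 0.02421
  kimberlite pipe: 0.18 × 0.32 × 0.42 × 0.76 × 0.27 = 0.0049642
  porphyry copper: 0.24 × 0.19 × 0.64 × 0.33 × 0.66 = 0.0063563
Marginal likelihood of the evidence = 0.050719.
P(kimberlite pipe | evidence) = 0.0049642 / 0.050719 ≈ 0.098.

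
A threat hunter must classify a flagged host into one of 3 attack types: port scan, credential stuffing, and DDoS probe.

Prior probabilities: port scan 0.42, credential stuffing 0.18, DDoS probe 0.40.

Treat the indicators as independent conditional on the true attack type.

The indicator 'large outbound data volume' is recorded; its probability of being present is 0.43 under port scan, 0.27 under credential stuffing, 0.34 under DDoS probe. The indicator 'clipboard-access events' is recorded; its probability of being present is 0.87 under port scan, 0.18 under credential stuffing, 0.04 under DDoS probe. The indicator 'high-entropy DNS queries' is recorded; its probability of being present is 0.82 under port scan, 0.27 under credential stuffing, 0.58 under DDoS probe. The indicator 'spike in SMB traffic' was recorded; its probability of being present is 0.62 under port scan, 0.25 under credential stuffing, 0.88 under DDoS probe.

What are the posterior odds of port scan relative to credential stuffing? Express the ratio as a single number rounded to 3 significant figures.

The normalizing constant cancels in an odds ratio, so compute prior × likelihood for the two hypotheses only:
  port scan: 0.42 × 0.43 × 0.87 × 0.82 × 0.62 = 0.079881
  credential stuffing: 0.18 × 0.27 × 0.18 × 0.27 × 0.25 = 0.00059049
Posterior odds = 0.079881 / 0.00059049 ≈ 135.

135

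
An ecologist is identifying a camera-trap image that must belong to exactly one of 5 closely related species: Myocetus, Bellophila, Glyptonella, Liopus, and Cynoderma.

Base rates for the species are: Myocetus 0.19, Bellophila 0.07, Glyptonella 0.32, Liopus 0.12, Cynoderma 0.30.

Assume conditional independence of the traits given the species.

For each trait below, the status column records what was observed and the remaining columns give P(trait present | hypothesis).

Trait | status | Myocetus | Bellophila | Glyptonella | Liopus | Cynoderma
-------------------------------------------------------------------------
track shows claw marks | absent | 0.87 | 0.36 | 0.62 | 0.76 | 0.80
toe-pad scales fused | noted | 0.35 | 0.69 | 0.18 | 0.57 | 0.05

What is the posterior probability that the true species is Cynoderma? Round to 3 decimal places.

0.037

For each hypothesis, the unnormalized posterior weight is prior × product of the trait likelihoods (using 1 − P(present | H) for each absent trait):
  Myocetus: 0.19 × (1 − 0.87) × 0.35 = 0.008645
  Bellophila: 0.07 × (1 − 0.36) × 0.69 = 0.030912
  Glyptonella: 0.32 × (1 − 0.62) × 0.18 = 0.021888
  Liopus: 0.12 × (1 − 0.76) × 0.57 = 0.016416
  Cynoderma: 0.30 × (1 − 0.80) × 0.05 = 0.003
Normalizing constant Z = 0.008645 + 0.030912 + 0.021888 + 0.016416 + 0.003 = 0.080861.
P(Cynoderma | evidence) = 0.003 / 0.080861 ≈ 0.037.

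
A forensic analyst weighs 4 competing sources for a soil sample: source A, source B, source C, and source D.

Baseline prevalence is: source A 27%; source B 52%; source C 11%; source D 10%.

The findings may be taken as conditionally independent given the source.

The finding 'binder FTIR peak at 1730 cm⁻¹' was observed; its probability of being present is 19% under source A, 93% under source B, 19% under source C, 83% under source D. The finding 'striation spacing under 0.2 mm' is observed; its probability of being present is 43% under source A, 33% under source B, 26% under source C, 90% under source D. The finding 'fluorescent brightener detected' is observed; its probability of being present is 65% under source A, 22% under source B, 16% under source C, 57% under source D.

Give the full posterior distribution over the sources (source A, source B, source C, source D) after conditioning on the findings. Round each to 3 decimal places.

0.154, 0.378, 0.009, 0.458

For each hypothesis, the unnormalized posterior weight is prior × product of the finding likelihoods:
  source A: 0.27 × 0.19 × 0.43 × 0.65 = 0.014338
  source B: 0.52 × 0.93 × 0.33 × 0.22 = 0.035109
  source C: 0.11 × 0.19 × 0.26 × 0.16 = 0.00086944
  source D: 0.10 × 0.83 × 0.90 × 0.57 = 0.042579
The unnormalized weights sum to 0.092896.
P(source A | evidence) = 0.014338 / 0.092896 ≈ 0.154
P(source B | evidence) = 0.035109 / 0.092896 ≈ 0.378
P(source C | evidence) = 0.00086944 / 0.092896 ≈ 0.009
P(source D | evidence) = 0.042579 / 0.092896 ≈ 0.458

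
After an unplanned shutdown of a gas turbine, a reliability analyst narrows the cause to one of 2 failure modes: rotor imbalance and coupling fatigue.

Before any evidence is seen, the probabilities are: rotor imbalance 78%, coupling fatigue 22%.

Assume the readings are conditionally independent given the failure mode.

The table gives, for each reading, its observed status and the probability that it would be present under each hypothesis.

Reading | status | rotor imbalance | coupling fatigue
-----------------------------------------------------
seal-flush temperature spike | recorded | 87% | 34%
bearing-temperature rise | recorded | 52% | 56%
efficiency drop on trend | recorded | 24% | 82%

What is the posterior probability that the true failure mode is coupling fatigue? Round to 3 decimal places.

0.289

Multiply each prior by the joint likelihood of the reading pattern:
  rotor imbalance: 0.78 × 0.87 × 0.52 × 0.24 = 0.084689
  coupling fatigue: 0.22 × 0.34 × 0.56 × 0.82 = 0.034348
Marginal likelihood of the evidence = 0.11904.
P(coupling fatigue | evidence) = 0.034348 / 0.11904 ≈ 0.289.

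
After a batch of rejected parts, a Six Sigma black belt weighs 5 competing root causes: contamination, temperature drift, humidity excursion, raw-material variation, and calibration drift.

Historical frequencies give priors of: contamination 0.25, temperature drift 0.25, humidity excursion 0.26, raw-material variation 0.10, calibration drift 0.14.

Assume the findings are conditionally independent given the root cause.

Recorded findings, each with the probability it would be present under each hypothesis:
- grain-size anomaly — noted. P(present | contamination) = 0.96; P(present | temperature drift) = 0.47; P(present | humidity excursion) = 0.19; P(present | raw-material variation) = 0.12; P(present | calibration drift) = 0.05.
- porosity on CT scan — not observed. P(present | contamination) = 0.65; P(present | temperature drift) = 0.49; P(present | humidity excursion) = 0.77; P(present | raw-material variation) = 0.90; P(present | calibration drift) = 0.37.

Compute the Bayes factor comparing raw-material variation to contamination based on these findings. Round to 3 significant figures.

0.0357

The Bayes factor is the ratio of the joint likelihoods of the evidence pattern under the two hypotheses (using 1 − P(present | H) for each absent finding).
  raw-material variation: 0.12 × (1 − 0.90) = 0.012
  contamination: 0.96 × (1 − 0.65) = 0.336
Bayes factor = 0.012 / 0.336 ≈ 0.0357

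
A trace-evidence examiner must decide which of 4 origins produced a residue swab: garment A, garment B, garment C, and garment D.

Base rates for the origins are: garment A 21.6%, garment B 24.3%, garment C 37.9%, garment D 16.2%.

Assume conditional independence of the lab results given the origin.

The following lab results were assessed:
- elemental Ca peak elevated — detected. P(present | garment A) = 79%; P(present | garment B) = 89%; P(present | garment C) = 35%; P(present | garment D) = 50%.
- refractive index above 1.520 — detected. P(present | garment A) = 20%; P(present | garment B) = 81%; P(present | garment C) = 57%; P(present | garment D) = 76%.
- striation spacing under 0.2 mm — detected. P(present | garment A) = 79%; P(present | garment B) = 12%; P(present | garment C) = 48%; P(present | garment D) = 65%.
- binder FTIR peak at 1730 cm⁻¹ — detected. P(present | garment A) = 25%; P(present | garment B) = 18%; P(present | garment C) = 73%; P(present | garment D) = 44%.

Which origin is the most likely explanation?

By Bayes' rule with conditional independence, the unnormalized weight for each hypothesis is prior × ∏ likelihoods:
  garment A: 0.216 × 0.79 × 0.20 × 0.79 × 0.25 = 0.0067403
  garment B: 0.243 × 0.89 × 0.81 × 0.12 × 0.18 = 0.0037839
  garment C: 0.379 × 0.35 × 0.57 × 0.48 × 0.73 = 0.026494
  garment D: 0.162 × 0.50 × 0.76 × 0.65 × 0.44 = 0.017606
Marginal likelihood of the evidence = 0.054624.
P(garment A | evidence) ≈ 0.0067403 / 0.054624 ≈ 0.123
P(garment B | evidence) ≈ 0.0037839 / 0.054624 ≈ 0.069
P(garment C | evidence) ≈ 0.026494 / 0.054624 ≈ 0.485
P(garment D | evidence) ≈ 0.017606 / 0.054624 ≈ 0.322
The largest is 0.485, so garment C is most probable.

garment C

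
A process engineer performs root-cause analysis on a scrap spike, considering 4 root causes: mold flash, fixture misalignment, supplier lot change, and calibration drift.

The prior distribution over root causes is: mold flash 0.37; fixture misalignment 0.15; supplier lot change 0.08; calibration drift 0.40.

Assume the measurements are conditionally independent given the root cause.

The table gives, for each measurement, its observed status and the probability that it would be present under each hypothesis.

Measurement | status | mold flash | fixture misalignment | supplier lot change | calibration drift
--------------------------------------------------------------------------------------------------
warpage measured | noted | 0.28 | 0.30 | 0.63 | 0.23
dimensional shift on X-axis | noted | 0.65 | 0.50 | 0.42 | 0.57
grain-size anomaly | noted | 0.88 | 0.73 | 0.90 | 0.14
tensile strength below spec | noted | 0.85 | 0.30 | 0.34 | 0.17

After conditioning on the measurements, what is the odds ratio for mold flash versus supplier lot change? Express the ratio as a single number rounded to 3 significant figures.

Posterior odds equal prior odds times the likelihood ratio; only the two competing hypotheses matter.
  mold flash: 0.37 × 0.28 × 0.65 × 0.88 × 0.85 = 0.05037
  supplier lot change: 0.08 × 0.63 × 0.42 × 0.90 × 0.34 = 0.0064774
Posterior odds = 0.05037 / 0.0064774 ≈ 7.78.

7.78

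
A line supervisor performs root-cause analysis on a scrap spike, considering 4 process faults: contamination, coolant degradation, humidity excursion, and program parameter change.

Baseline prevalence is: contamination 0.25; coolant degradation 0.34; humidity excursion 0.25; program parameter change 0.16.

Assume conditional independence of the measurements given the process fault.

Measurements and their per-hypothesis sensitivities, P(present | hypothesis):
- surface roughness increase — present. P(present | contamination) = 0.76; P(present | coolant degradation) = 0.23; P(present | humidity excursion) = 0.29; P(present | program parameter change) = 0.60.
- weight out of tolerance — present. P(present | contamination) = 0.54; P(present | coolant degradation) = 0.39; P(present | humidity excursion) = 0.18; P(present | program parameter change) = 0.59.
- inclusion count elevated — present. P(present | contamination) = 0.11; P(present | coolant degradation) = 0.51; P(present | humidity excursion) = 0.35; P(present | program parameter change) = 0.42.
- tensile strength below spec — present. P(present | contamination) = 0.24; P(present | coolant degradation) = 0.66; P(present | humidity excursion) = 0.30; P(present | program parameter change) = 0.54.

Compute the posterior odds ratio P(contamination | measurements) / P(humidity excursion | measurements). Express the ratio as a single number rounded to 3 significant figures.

1.98

Unnormalized posterior weight (prior times the measurement likelihoods) for each of the two hypotheses:
  contamination: 0.25 × 0.76 × 0.54 × 0.11 × 0.24 = 0.0027086
  humidity excursion: 0.25 × 0.29 × 0.18 × 0.35 × 0.30 = 0.0013702
Posterior odds = 0.0027086 / 0.0013702 ≈ 1.98.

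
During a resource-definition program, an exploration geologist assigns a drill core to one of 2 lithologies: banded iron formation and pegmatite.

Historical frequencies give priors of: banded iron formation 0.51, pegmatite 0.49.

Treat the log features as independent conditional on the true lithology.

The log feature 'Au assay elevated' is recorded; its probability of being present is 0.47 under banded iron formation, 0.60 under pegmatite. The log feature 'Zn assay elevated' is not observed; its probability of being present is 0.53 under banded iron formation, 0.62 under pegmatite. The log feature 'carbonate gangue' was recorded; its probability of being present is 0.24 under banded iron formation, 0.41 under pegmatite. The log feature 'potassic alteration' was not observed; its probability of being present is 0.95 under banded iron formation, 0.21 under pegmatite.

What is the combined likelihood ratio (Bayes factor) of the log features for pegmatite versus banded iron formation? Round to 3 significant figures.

Joint likelihood of the log feature pattern under each hypothesis (using 1 − P(present | H) for each absent log feature):
  pegmatite: 0.60 × (1 − 0.62) × 0.41 × (1 − 0.21) = 0.073849
  banded iron formation: 0.47 × (1 − 0.53) × 0.24 × (1 − 0.95) = 0.0026508
Bayes factor = 0.073849 / 0.0026508 ≈ 27.9

27.9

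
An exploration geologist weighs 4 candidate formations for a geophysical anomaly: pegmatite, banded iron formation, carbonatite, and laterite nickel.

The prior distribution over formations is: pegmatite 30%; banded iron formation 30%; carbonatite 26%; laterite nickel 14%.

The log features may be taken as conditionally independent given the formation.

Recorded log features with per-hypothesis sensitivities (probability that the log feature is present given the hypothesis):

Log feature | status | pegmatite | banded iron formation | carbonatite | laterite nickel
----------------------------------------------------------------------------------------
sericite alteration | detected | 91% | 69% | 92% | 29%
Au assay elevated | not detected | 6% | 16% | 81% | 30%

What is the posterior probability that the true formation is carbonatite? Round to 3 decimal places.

0.090

For each hypothesis, the unnormalized posterior weight is prior × product of the log feature likelihoods (using 1 − P(present | H) for each absent log feature):
  pegmatite: 0.30 × 0.91 × (1 − 0.06) = 0.25662
  banded iron formation: 0.30 × 0.69 × (1 − 0.16) = 0.17388
  carbonatite: 0.26 × 0.92 × (1 − 0.81) = 0.045448
  laterite nickel: 0.14 × 0.29 × (1 − 0.30) = 0.02842
Normalizing constant Z = 0.25662 + 0.17388 + 0.045448 + 0.02842 = 0.50437.
P(carbonatite | evidence) = 0.045448 / 0.50437 ≈ 0.090.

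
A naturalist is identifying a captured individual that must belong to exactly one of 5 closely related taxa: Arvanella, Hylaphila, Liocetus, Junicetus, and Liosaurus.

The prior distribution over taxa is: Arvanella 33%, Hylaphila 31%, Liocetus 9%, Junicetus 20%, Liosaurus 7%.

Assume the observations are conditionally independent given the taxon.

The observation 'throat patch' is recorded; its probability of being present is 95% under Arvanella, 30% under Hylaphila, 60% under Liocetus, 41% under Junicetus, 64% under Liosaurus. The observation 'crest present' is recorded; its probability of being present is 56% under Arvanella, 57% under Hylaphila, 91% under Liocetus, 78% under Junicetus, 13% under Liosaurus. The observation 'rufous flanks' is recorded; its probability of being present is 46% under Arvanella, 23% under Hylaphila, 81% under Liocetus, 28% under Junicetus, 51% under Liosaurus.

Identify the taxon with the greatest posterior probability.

Multiply each prior by the joint likelihood of the evidence pattern:
  Arvanella: 0.33 × 0.95 × 0.56 × 0.46 = 0.080758
  Hylaphila: 0.31 × 0.30 × 0.57 × 0.23 = 0.012192
  Liocetus: 0.09 × 0.60 × 0.91 × 0.81 = 0.039803
  Junicetus: 0.20 × 0.41 × 0.78 × 0.28 = 0.017909
  Liosaurus: 0.07 × 0.64 × 0.13 × 0.51 = 0.0029702
Marginal likelihood of the evidence = 0.15363.
P(Arvanella | evidence) ≈ 0.080758 / 0.15363 ≈ 0.526
P(Hylaphila | evidence) ≈ 0.012192 / 0.15363 ≈ 0.079
P(Liocetus | evidence) ≈ 0.039803 / 0.15363 ≈ 0.259
P(Junicetus | evidence) ≈ 0.017909 / 0.15363 ≈ 0.117
P(Liosaurus | evidence) ≈ 0.0029702 / 0.15363 ≈ 0.019
The largest is 0.526, so Arvanella is most probable.

Arvanella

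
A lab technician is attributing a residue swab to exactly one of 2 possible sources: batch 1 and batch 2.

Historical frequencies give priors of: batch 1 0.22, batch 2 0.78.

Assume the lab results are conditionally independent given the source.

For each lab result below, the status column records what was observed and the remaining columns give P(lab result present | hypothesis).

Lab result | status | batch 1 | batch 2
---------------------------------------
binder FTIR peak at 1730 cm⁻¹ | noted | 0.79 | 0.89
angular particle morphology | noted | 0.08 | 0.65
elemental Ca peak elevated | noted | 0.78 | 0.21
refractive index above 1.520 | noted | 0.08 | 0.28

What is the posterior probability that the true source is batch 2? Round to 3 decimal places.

0.968

By Bayes' rule with conditional independence, the unnormalized weight for each hypothesis is prior × ∏ likelihoods:
  batch 1: 0.22 × 0.79 × 0.08 × 0.78 × 0.08 = 0.00086761
  batch 2: 0.78 × 0.89 × 0.65 × 0.21 × 0.28 = 0.026532
The unnormalized weights sum to 0.0274.
P(batch 2 | evidence) = 0.026532 / 0.0274 ≈ 0.968.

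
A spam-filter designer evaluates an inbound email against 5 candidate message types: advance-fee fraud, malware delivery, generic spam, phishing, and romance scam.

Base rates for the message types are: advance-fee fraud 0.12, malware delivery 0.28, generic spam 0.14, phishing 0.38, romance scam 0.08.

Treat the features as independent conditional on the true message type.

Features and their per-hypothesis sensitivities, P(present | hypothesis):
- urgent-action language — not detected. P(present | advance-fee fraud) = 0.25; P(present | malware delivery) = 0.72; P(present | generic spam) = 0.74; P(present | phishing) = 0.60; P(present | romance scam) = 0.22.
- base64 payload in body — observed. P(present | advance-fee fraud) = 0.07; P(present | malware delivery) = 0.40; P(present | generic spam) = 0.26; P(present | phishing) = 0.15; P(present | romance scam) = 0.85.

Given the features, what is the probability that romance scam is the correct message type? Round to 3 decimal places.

0.431

For each hypothesis, the unnormalized posterior weight is prior × product of the feature likelihoods (using 1 − P(present | H) for each absent feature):
  advance-fee fraud: 0.12 × (1 − 0.25) × 0.07 = 0.0063
  malware delivery: 0.28 × (1 − 0.72) × 0.40 = 0.03136
  generic spam: 0.14 × (1 − 0.74) × 0.26 = 0.009464
  phishing: 0.38 × (1 − 0.60) × 0.15 = 0.0228
  romance scam: 0.08 × (1 − 0.22) × 0.85 = 0.05304
Marginal likelihood of the evidence = 0.12296.
P(romance scam | evidence) = 0.05304 / 0.12296 ≈ 0.431.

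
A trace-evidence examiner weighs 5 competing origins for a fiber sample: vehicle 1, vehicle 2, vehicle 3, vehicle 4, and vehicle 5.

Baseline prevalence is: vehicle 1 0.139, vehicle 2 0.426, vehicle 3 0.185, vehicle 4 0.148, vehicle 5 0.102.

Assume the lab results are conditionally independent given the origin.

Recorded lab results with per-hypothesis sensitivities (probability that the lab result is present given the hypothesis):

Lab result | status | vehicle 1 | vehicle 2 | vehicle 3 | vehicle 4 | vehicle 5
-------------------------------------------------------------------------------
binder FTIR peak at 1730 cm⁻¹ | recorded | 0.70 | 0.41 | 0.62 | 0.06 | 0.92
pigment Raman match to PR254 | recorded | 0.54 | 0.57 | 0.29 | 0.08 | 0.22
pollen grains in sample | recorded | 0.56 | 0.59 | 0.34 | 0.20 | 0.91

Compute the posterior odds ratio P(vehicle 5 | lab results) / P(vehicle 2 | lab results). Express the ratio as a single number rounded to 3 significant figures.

Posterior odds equal prior odds times the likelihood ratio; only the two competing hypotheses matter.
  vehicle 5: 0.102 × 0.92 × 0.22 × 0.91 = 0.018787
  vehicle 2: 0.426 × 0.41 × 0.57 × 0.59 = 0.058738
Posterior odds = 0.018787 / 0.058738 ≈ 0.320.

0.320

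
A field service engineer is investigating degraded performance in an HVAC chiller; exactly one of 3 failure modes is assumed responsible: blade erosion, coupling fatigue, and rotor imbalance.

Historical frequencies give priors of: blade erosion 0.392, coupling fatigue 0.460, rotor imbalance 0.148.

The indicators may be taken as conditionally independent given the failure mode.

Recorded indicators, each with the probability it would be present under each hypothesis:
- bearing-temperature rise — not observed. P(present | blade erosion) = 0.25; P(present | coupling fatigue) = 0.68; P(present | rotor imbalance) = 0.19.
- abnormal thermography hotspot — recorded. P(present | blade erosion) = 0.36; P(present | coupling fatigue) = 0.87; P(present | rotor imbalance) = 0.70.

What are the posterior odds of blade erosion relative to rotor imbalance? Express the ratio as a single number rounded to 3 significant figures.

The normalizing constant cancels in an odds ratio, so compute prior × likelihood for the two hypotheses only (using 1 − P(present | H) for each absent indicator):
  blade erosion: 0.392 × (1 − 0.25) × 0.36 = 0.10584
  rotor imbalance: 0.148 × (1 − 0.19) × 0.70 = 0.083916
Posterior odds = 0.10584 / 0.083916 ≈ 1.26.

1.26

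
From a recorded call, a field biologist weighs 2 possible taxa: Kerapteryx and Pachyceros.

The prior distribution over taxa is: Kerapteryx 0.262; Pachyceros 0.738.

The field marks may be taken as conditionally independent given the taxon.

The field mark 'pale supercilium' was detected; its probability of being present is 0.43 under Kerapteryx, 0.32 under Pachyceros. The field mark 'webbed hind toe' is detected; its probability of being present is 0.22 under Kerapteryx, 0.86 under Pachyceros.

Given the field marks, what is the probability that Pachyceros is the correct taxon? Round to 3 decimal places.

0.891

By Bayes' rule with conditional independence, the unnormalized weight for each hypothesis is prior × ∏ likelihoods:
  Kerapteryx: 0.262 × 0.43 × 0.22 = 0.024785
  Pachyceros: 0.738 × 0.32 × 0.86 = 0.2031
The unnormalized weights sum to 0.22788.
P(Pachyceros | evidence) = 0.2031 / 0.22788 ≈ 0.891.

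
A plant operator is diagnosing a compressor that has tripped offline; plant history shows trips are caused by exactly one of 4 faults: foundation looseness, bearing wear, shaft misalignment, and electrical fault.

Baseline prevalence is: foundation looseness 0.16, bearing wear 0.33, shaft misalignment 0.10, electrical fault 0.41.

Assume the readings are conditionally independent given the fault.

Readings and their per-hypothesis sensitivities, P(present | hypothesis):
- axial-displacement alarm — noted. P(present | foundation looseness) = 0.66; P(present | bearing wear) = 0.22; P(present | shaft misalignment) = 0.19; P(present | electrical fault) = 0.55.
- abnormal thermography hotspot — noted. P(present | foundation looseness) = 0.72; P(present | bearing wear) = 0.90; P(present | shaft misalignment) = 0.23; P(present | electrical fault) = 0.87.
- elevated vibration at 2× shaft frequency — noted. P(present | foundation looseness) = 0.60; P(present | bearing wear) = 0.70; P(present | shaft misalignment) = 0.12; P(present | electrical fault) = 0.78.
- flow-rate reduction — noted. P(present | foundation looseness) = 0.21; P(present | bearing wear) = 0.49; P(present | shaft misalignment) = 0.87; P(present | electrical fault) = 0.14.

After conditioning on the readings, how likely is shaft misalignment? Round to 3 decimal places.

0.008

By Bayes' rule with conditional independence, the unnormalized weight for each hypothesis is prior × ∏ likelihoods:
  foundation looseness: 0.16 × 0.66 × 0.72 × 0.60 × 0.21 = 0.00958
  bearing wear: 0.33 × 0.22 × 0.90 × 0.70 × 0.49 = 0.022412
  shaft misalignment: 0.10 × 0.19 × 0.23 × 0.12 × 0.87 = 0.00045623
  electrical fault: 0.41 × 0.55 × 0.87 × 0.78 × 0.14 = 0.021423
Normalizing constant Z = 0.00958 + 0.022412 + 0.00045623 + 0.021423 = 0.053871.
P(shaft misalignment | evidence) = 0.00045623 / 0.053871 ≈ 0.008.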